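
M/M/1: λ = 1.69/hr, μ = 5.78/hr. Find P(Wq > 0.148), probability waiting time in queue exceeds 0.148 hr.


ρ = 1.69/5.78 = 0.2924
P(Wq > t) = ρ·e^{−(μ−λ)t} = 0.2924·e^{−0.6053}
= 0.2924·0.545900 = 0.159614

Final: 0.159614


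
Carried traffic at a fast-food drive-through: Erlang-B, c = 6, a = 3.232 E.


B(6,3.232) = 0.065551 (Erlang-B)
Carried load = a(1 − B) = 3.232·(1 − 0.065551) = 3.232·0.934449 = 3.0201 E

Final: 3.0201 Erlangs


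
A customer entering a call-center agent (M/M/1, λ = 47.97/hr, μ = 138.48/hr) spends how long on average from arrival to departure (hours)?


W = 1/(μ−λ) = 1/(138.48 − 47.97) = 1/90.51 = 0.01105 hr

Final: 0.01105 hr


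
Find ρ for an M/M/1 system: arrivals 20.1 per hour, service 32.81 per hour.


ρ = λ/μ = 20.1/32.81 = 0.6126

Final: 0.6126


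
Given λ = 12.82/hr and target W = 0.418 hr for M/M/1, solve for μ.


W = 1/(μ−λ) ⇒ μ − λ = 1/W = 1/0.418 = 2.3923
μ = λ + 1/W = 12.82 + 2.3923 = 15.2123 per hr

Final: 15.2123 /hr


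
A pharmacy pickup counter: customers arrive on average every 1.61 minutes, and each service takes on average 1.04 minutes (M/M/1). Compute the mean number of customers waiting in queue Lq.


λ = 60/1.61 = 37.2671 /hr
μ = 60/1.04 = 57.6923 /hr
ρ = λ/μ = 37.2671/57.6923 = 0.6460
Lq = ρ²/(1−ρ) = 0.4173/0.3540 = 1.1786

Final: 1.1786


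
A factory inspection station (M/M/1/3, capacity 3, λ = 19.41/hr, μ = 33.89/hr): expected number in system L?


ρ = 19.41/33.89 = 0.5727
L = ρ[1 − (K+1)ρ^K + Kρ^(K+1)] / [(1−ρ)(1−ρ^(K+1))]
Numerator: 0.5727·(1 − 4·0.187872 + 3·0.107601) = 0.327212
Denominator: (0.4273)·(0.892399) = 0.381291
L = 0.327212/0.381291 = 0.8582

Final: 0.8582


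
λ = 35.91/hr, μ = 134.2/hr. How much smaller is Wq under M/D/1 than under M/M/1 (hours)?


ρ = 35.91/134.2 = 0.2676
Wq(M/M/1) = ρ/(μ−λ) = 0.2676/98.29 = 0.002722 hr
Wq(M/D/1) = ρ/(2(μ−λ)) = 0.001361 hr
Savings = 0.002722 − 0.001361 = 0.001361 hr

Final: 0.001361 hr


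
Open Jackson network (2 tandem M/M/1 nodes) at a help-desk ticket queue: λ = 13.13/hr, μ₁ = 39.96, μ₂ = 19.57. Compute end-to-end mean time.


Each node sees arrival rate λ = 13.13/hr (tandem ⇒ throughput preserved).
W₁ = 1/(μ₁−λ) = 1/(39.96−13.13) = 0.03727 hr
W₂ = 1/(μ₂−λ) = 1/(19.57−13.13) = 0.15528 hr
W_total = W₁ + W₂ = 0.03727 + 0.15528 = 0.19255 hr

Final: 0.19255 hr


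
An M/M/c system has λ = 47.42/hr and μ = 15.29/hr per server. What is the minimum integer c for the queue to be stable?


Stability requires cμ > λ ⇔ c > λ/μ.
λ/μ = 47.42/15.29 = 3.1014
Minimum integer c = ⌊3.1014⌋ + 1 = 4
Check: 4·15.29 = 61.16 > 47.42, while 3·15.29 = 45.87 ≤ 47.42

Final: 4 servers


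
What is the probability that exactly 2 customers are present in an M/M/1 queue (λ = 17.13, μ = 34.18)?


ρ = 17.13/34.18 = 0.5012
P_n = (1−ρ)·ρ^n = (1 − 0.5012)·0.5012^2 = 0.4988·0.251172 = 0.125292

Final: 0.125292


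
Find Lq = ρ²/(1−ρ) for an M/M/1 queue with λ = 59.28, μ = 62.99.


ρ = 59.28/62.99 = 0.9411
Lq = ρ²/(1−ρ) = 0.8857/0.05890 = 15.0373

Final: 15.0373


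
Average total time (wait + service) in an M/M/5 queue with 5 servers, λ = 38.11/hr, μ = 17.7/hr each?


a = 2.1531; ρ = 0.4306; P₀ = 0.114846
Lq = P₀·a^c·ρ/(c!(1−ρ)²) = 0.05882
Wq = Lq/λ = 0.05882/38.11 = 0.001544 hr
W = Wq + 1/μ = 0.001544 + 0.05650 = 0.05804 hr

Final: 0.05804 hr


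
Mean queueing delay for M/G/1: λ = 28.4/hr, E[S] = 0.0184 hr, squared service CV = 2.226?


ρ = λ·E[S] = 28.4·0.0184 = 0.5226
E[S²] = E[S]²(1+C_s²) = 0.0184²·(1+2.226) = 0.001092
Wq = λ·E[S²]/(2(1−ρ)) = 28.4·0.001092/(2·0.4774) = 0.03248 hr

Final: 0.03248 hr


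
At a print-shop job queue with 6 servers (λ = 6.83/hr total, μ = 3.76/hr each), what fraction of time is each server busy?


ρ = λ/(cμ) = 6.83/(6·3.76) = 6.83/22.56 = 0.3027

Final: 0.3027


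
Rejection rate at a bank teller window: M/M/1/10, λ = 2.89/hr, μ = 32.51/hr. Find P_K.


ρ = λ/μ = 2.89/32.51 = 0.08890
P_K = (1−ρ)ρ^K/(1−ρ^(K+1)) = (0.9111·3.082e-11)/(1 − 2.740e-12)
= 2.808e-11/1.000000 = 2.808e-11

Final: 2.808e-11


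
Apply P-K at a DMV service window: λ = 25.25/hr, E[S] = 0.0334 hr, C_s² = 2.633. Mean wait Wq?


ρ = λ·E[S] = 25.25·0.0334 = 0.8433
E[S²] = E[S]²(1+C_s²) = 0.0334²·(1+2.633) = 0.004053
Wq = λ·E[S²]/(2(1−ρ)) = 25.25·0.004053/(2·0.1567) = 0.32663 hr

Final: 0.32663 hr


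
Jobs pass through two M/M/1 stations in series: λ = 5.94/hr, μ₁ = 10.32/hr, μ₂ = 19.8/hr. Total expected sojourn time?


Each node sees arrival rate λ = 5.94/hr (tandem ⇒ throughput preserved).
W₁ = 1/(μ₁−λ) = 1/(10.32−5.94) = 0.22831 hr
W₂ = 1/(μ₂−λ) = 1/(19.8−5.94) = 0.07215 hr
W_total = W₁ + W₂ = 0.22831 + 0.07215 = 0.30046 hr

Final: 0.30046 hr


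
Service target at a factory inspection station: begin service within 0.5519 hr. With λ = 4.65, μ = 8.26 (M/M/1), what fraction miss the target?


ρ = 4.65/8.26 = 0.5630
P(Wq > t) = ρ·e^{−(μ−λ)t} = 0.5630·e^{−1.9924}
= 0.5630·0.136373 = 0.076772

Final: 0.076772


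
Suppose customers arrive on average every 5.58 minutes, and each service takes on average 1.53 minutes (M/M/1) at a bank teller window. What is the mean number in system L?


λ = 60/5.58 = 10.7527 /hr
μ = 60/1.53 = 39.2157 /hr
ρ = λ/μ = 10.7527/39.2157 = 0.2742
L = ρ/(1−ρ) = 0.2742/0.7258 = 0.3778

Final: 0.3778


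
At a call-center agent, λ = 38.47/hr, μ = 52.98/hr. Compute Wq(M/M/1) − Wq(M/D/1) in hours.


ρ = 38.47/52.98 = 0.7261
Wq(M/M/1) = ρ/(μ−λ) = 0.7261/14.51 = 0.05004 hr
Wq(M/D/1) = ρ/(2(μ−λ)) = 0.02502 hr
Savings = 0.05004 − 0.02502 = 0.02502 hr

Final: 0.02502 hr


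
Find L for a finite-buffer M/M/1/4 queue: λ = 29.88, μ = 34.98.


ρ = 29.88/34.98 = 0.8542
L = ρ[1 − (K+1)ρ^K + Kρ^(K+1)] / [(1−ρ)(1−ρ^(K+1))]
Numerator: 0.8542·(1 − 5·0.532406 + 4·0.454783) = 0.134195
Denominator: (0.1458)·(0.545217) = 0.079491
L = 0.134195/0.079491 = 1.6882

Final: 1.6882


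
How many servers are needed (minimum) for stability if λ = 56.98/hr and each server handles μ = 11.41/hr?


Stability requires cμ > λ ⇔ c > λ/μ.
λ/μ = 56.98/11.41 = 4.9939
Minimum integer c = ⌊4.9939⌋ + 1 = 5
Check: 5·11.41 = 57.05 > 56.98, while 4·11.41 = 45.64 ≤ 56.98

Final: 5 servers


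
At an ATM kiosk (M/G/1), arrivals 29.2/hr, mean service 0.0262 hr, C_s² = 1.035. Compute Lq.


ρ = λ·E[S] = 29.2·0.0262 = 0.7650
Lq = ρ²(1+C_s²)/(2(1−ρ)) = 0.5853·(1+1.035)/(2·0.2350)
= 0.5853·2.0350/0.4699 = 2.53460

Final: 2.53460


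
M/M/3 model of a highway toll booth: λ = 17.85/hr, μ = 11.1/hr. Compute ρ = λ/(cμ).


ρ = λ/(cμ) = 17.85/(3·11.1) = 17.85/33.30 = 0.5360

Final: 0.5360


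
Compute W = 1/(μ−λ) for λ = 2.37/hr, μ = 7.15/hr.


W = 1/(μ−λ) = 1/(7.15 − 2.37) = 1/4.78 = 0.2092 hr

Final: 0.2092 hr


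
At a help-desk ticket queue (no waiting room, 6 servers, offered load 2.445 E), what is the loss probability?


B(c,a) = (a^c/c!) / Σ_{k=0}^{c} a^k/k!
a^6/6! = 0.296716
Σ terms (k=0..6): 1.00000 + 2.44500 + 2.98901 + 2.43605 + 1.48903 + 0.72814 + 0.29672 = 11.383943
B = 0.296716/11.383943 = 0.026064

Final: 0.026064


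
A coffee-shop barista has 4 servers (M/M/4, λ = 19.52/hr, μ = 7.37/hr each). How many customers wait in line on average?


a = λ/μ = 2.6486; ρ = a/4 = 0.6621
P₀ = 0.061269
Lq = P₀·a^c·ρ / (c!·(1−ρ)²) = 0.061269·49.20954·0.6621/(24·0.11415)
= 0.72873

Final: 0.72873


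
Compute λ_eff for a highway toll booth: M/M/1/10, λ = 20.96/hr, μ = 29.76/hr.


ρ = 0.7043; P_K = (1−ρ)ρ^10/(1−ρ^11) = 0.009072
λ_eff = λ(1 − P_K) = 20.96·(1 − 0.009072) = 20.96·0.990928 = 20.7698 /hr

Final: 20.7698 /hr


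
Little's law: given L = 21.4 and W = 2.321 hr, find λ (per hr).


λ = L/W = 21.4/2.321 = 9.2202 /hr

Final: 9.2202 /hr


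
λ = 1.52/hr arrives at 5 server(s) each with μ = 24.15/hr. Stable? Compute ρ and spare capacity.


Total capacity cμ = 5·24.15 = 120.75/hr
ρ = λ/(cμ) = 1.52/120.75 = 0.01259
Stable ⇔ ρ < 1: YES
Spare capacity = cμ − λ = 120.75 − 1.52 = 119.23/hr

Final: ρ = 0.01259; stable; margin = 119.23/hr


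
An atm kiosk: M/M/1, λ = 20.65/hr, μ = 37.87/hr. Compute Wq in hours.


ρ = 20.65/37.87 = 0.5453
Wq = ρ/(μ−λ) = 0.5453/(37.87 − 20.65) = 0.5453/17.22 = 0.03167 hr

Final: 0.03167 hr


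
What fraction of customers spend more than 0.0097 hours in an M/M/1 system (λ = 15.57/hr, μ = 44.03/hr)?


W ~ Exponential(μ−λ) for M/M/1.
μ − λ = 44.03 − 15.57 = 28.4600
P(W > t) = e^{−(μ−λ)t} = e^{−0.2761} = 0.758766

Final: 0.758766


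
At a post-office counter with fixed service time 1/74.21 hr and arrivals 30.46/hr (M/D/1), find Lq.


ρ = 30.46/74.21 = 0.4105
M/D/1: Lq = ρ²/(2(1−ρ)) = 0.1685/(2·0.5895) = 0.14289

Final: 0.14289


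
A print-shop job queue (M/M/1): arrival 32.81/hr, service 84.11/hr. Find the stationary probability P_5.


ρ = 32.81/84.11 = 0.3901
P_n = (1−ρ)·ρ^n = (1 − 0.3901)·0.3901^5 = 0.6099·0.009032 = 0.005509

Final: 0.005509


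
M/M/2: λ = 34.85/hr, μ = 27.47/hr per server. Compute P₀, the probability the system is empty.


a = λ/μ = 34.85/27.47 = 1.2687; ρ = a/c = 0.6343
Σ_{k=0}^{1} a^k/k! (terms k=0..1) = 1.00000 + 1.26866 = 2.26866
Tail: a^2/(2!(1−ρ)) = 1.60949/(2·0.3657) = 2.20073
P₀ = 1/(2.26866 + 2.20073) = 1/4.46939 = 0.223744

Final: 0.223744


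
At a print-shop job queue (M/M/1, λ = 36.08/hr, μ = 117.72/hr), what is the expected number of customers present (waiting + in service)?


ρ = λ/μ = 36.08/117.72 = 0.3065
L = ρ/(1−ρ) = 0.3065/(1 − 0.3065) = 0.3065/0.6935 = 0.4419

Final: 0.4419


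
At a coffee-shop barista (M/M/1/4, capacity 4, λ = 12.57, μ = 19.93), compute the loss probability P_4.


ρ = λ/μ = 12.57/19.93 = 0.6307
P_K = (1−ρ)ρ^K/(1−ρ^(K+1)) = (0.3693·0.158238)/(1 − 0.099802)
= 0.058436/0.900198 = 0.064915

Final: 0.064915


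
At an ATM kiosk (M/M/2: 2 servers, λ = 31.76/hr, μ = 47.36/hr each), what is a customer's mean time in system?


a = 0.6706; ρ = 0.3353; P₀ = 0.497786
Lq = P₀·a^c·ρ/(c!(1−ρ)²) = 0.08495
Wq = Lq/λ = 0.08495/31.76 = 0.002675 hr
W = Wq + 1/μ = 0.002675 + 0.02111 = 0.02379 hr

Final: 0.02379 hr


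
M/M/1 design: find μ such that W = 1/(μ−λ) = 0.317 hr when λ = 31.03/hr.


W = 1/(μ−λ) ⇒ μ − λ = 1/W = 1/0.317 = 3.1546
μ = λ + 1/W = 31.03 + 3.1546 = 34.1846 per hr

Final: 34.1846 /hr


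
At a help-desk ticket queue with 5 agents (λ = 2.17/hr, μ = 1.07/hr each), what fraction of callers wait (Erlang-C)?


a = λ/μ = 2.0280; ρ = a/5 = 0.4056
P₀ = 0.130539 (from M/M/c formula)
C(c,a) = [a^c/(c!(1−ρ))]·P₀ = [34.30677/(120·0.5944)]·0.130539
= 0.48098·0.130539 = 0.062787

Final: 0.062787


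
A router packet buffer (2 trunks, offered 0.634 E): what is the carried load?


B(2,0.634) = 0.109526 (Erlang-B)
Carried load = a(1 − B) = 0.634·(1 − 0.109526) = 0.634·0.890474 = 0.5646 E

Final: 0.5646 Erlangs


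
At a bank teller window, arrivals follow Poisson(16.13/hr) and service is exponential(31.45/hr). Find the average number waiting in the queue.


ρ = 16.13/31.45 = 0.5129
Lq = ρ²/(1−ρ) = 0.2630/0.4871 = 0.5400

Final: 0.5400


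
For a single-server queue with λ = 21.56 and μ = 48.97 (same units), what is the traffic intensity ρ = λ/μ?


ρ = λ/μ = 21.56/48.97 = 0.4403

Final: 0.4403


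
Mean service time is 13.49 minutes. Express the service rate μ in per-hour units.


μ = 1/(service time) in consistent units.
1 hour = 60 min, so μ = 60/13.49 = 4.4477 per hour

Final: 4.4477 /hr


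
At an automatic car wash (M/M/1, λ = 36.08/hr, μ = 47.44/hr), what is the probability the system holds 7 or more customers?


ρ = 36.08/47.44 = 0.7605
P(N ≥ n) = ρ^n = 0.7605^7 = 0.147181

Final: 0.147181


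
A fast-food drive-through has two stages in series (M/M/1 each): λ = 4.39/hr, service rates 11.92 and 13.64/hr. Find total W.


Each node sees arrival rate λ = 4.39/hr (tandem ⇒ throughput preserved).
W₁ = 1/(μ₁−λ) = 1/(11.92−4.39) = 0.13280 hr
W₂ = 1/(μ₂−λ) = 1/(13.64−4.39) = 0.10811 hr
W_total = W₁ + W₂ = 0.13280 + 0.10811 = 0.24091 hr

Final: 0.24091 hr


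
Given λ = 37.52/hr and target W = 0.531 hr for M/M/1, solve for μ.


W = 1/(μ−λ) ⇒ μ − λ = 1/W = 1/0.531 = 1.8832
μ = λ + 1/W = 37.52 + 1.8832 = 39.4032 per hr

Final: 39.4032 /hr


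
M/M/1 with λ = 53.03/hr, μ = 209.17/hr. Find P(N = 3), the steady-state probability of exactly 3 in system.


ρ = 53.03/209.17 = 0.2535
P_n = (1−ρ)·ρ^n = (1 − 0.2535)·0.2535^3 = 0.7465·0.016295 = 0.012164

Final: 0.012164


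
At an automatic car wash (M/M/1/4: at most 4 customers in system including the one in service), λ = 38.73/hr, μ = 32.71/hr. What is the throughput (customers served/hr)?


ρ = 1.1840; P_K = (1−ρ)ρ^4/(1−ρ^5) = 0.272550
λ_eff = λ(1 − P_K) = 38.73·(1 − 0.272550) = 38.73·0.727450 = 28.1742 /hr

Final: 28.1742 /hr


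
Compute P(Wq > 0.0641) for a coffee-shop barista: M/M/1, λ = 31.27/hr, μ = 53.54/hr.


ρ = 31.27/53.54 = 0.5840
P(Wq > t) = ρ·e^{−(μ−λ)t} = 0.5840·e^{−1.4275}
= 0.5840·0.239906 = 0.140117

Final: 0.140117


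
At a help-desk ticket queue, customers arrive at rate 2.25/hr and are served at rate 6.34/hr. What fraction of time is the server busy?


ρ = λ/μ = 2.25/6.34 = 0.3549

Final: 0.3549


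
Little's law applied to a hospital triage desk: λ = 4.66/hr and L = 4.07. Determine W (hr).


W = L/λ = 4.07/4.66 = 0.8734 hr

Final: 0.8734 hr


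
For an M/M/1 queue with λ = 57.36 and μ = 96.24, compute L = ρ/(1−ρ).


ρ = λ/μ = 57.36/96.24 = 0.5960
L = ρ/(1−ρ) = 0.5960/(1 − 0.5960) = 0.5960/0.4040 = 1.4753

Final: 1.4753


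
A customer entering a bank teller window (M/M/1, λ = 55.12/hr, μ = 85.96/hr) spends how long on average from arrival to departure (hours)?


W = 1/(μ−λ) = 1/(85.96 − 55.12) = 1/30.84 = 0.03243 hr

Final: 0.03243 hr


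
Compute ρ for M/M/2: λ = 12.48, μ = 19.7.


ρ = λ/(cμ) = 12.48/(2·19.7) = 12.48/39.40 = 0.3168

Final: 0.3168


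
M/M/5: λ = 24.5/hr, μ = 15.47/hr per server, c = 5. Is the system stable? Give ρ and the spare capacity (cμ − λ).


Total capacity cμ = 5·15.47 = 77.35/hr
ρ = λ/(cμ) = 24.5/77.35 = 0.3167
Stable ⇔ ρ < 1: YES
Spare capacity = cμ − λ = 77.35 − 24.5 = 52.85/hr

Final: ρ = 0.3167; stable; margin = 52.85/hr


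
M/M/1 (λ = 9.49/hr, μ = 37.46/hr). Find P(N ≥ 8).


ρ = 9.49/37.46 = 0.2533
P(N ≥ n) = ρ^n = 0.2533^8 = 0.00001697

Final: 0.00001697


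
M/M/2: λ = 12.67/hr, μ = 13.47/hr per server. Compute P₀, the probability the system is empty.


a = λ/μ = 12.67/13.47 = 0.9406; ρ = a/c = 0.4703
Σ_{k=0}^{1} a^k/k! (terms k=0..1) = 1.00000 + 0.94061 = 1.94061
Tail: a^2/(2!(1−ρ)) = 0.88474/(2·0.5297) = 0.83514
P₀ = 1/(1.94061 + 0.83514) = 1/2.77575 = 0.360263

Final: 0.360263


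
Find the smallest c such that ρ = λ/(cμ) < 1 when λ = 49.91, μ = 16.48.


Stability requires cμ > λ ⇔ c > λ/μ.
λ/μ = 49.91/16.48 = 3.0285
Minimum integer c = ⌊3.0285⌋ + 1 = 4
Check: 4·16.48 = 65.92 > 49.91, while 3·16.48 = 49.44 ≤ 49.91

Final: 4 servers


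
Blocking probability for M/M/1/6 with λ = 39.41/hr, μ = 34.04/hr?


ρ = λ/μ = 39.41/34.04 = 1.1578
P_K = (1−ρ)ρ^K/(1−ρ^(K+1)) = (-0.1578·2.408249)/(1 − 2.788163)
= -0.379915/-1.788163 = 0.212461

Final: 0.212461


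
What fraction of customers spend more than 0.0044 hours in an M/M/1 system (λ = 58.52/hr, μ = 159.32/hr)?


W ~ Exponential(μ−λ) for M/M/1.
μ − λ = 159.32 − 58.52 = 100.8000
P(W > t) = e^{−(μ−λ)t} = e^{−0.4435} = 0.641773

Final: 0.641773


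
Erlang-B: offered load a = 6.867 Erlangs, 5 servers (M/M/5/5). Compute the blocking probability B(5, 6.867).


B(c,a) = (a^c/c!) / Σ_{k=0}^{c} a^k/k!
a^5/5! = 127.248887
Σ terms (k=0..5): 1.00000 + 6.86700 + 23.57784 + 53.96969 + 92.65246 + 127.24889 = 305.315876
B = 127.248887/305.315876 = 0.416778

Final: 0.416778


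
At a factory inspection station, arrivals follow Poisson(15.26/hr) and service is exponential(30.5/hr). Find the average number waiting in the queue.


ρ = 15.26/30.5 = 0.5003
Lq = ρ²/(1−ρ) = 0.2503/0.4997 = 0.5010

Final: 0.5010


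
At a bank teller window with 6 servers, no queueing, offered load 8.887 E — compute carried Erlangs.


B(6,8.887) = 0.435137 (Erlang-B)
Carried load = a(1 − B) = 8.887·(1 − 0.435137) = 8.887·0.564863 = 5.0199 E

Final: 5.0199 Erlangs


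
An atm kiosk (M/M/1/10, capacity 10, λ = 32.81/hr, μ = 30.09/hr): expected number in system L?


ρ = 32.81/30.09 = 1.0904
L = ρ[1 − (K+1)ρ^K + Kρ^(K+1)] / [(1−ρ)(1−ρ^(K+1))]
Numerator: 1.0904·(1 − 11·2.375967 + 10·2.590744) = 0.841567
Denominator: (-0.09040)·(-1.590744) = 0.143796
L = 0.841567/0.143796 = 5.8525

Final: 5.8525


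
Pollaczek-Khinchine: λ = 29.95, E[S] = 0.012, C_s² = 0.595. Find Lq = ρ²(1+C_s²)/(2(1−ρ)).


ρ = λ·E[S] = 29.95·0.012 = 0.3594
Lq = ρ²(1+C_s²)/(2(1−ρ)) = 0.1292·(1+0.595)/(2·0.6406)
= 0.1292·1.5950/1.2812 = 0.16081

Final: 0.16081


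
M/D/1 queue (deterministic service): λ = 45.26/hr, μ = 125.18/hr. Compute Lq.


ρ = 45.26/125.18 = 0.3616
M/D/1: Lq = ρ²/(2(1−ρ)) = 0.1307/(2·0.6384) = 0.10238

Final: 0.10238


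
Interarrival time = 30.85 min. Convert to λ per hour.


λ = 1/(interarrival time) in consistent units.
1 hour = 60 min, so λ = 60/30.85 = 1.9449 per hour

Final: 1.9449 /hr


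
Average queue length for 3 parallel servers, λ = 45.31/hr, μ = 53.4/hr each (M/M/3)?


a = λ/μ = 0.8485; ρ = a/3 = 0.2828
P₀ = 0.425451
Lq = P₀·a^c·ρ / (c!·(1−ρ)²) = 0.425451·0.61088·0.2828/(6·0.51433)
= 0.02382

Final: 0.02382


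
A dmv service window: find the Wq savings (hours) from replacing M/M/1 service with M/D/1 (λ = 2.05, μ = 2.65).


ρ = 2.05/2.65 = 0.7736
Wq(M/M/1) = ρ/(μ−λ) = 0.7736/0.6000 = 1.28931 hr
Wq(M/D/1) = ρ/(2(μ−λ)) = 0.64465 hr
Savings = 1.28931 − 0.64465 = 0.64465 hr

Final: 0.64465 hr


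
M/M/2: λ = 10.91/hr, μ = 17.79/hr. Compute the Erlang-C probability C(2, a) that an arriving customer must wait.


a = λ/μ = 0.6133; ρ = a/2 = 0.3066
P₀ = 0.530652 (from M/M/c formula)
C(c,a) = [a^c/(c!(1−ρ))]·P₀ = [0.37610/(2·0.6934)]·0.530652
= 0.27121·0.530652 = 0.143918

Final: 0.143918


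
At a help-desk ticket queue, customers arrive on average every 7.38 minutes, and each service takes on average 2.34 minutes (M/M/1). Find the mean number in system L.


λ = 60/7.38 = 8.1301 /hr
μ = 60/2.34 = 25.6410 /hr
ρ = λ/μ = 8.1301/25.6410 = 0.3171
L = ρ/(1−ρ) = 0.3171/0.6829 = 0.4643

Final: 0.4643


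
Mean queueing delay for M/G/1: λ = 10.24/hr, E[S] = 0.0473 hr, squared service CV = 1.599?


ρ = λ·E[S] = 10.24·0.0473 = 0.4844
E[S²] = E[S]²(1+C_s²) = 0.0473²·(1+1.599) = 0.005815
Wq = λ·E[S²]/(2(1−ρ)) = 10.24·0.005815/(2·0.5156) = 0.05774 hr

Final: 0.05774 hr


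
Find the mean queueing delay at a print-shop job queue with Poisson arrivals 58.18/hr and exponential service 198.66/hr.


ρ = 58.18/198.66 = 0.2929
Wq = ρ/(μ−λ) = 0.2929/(198.66 − 58.18) = 0.2929/140.48 = 0.002085 hr

Final: 0.002085 hr


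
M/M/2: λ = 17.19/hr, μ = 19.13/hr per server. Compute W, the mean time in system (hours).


a = 0.8986; ρ = 0.4493; P₀ = 0.379982
Lq = P₀·a^c·ρ/(c!(1−ρ)²) = 0.22727
Wq = Lq/λ = 0.22727/17.19 = 0.01322 hr
W = Wq + 1/μ = 0.01322 + 0.05227 = 0.06550 hr

Final: 0.06550 hr


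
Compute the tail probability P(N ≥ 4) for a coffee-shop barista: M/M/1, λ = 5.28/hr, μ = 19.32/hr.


ρ = 5.28/19.32 = 0.2733
P(N ≥ n) = ρ^n = 0.2733^4 = 0.005578

Final: 0.005578


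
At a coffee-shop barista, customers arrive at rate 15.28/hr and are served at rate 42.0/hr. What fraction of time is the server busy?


ρ = λ/μ = 15.28/42.0 = 0.3638

Final: 0.3638


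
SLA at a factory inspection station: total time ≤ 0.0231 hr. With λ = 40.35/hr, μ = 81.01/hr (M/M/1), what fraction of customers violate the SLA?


W ~ Exponential(μ−λ) for M/M/1.
μ − λ = 81.01 − 40.35 = 40.6600
P(W > t) = e^{−(μ−λ)t} = e^{−0.9392} = 0.390922

Final: 0.390922


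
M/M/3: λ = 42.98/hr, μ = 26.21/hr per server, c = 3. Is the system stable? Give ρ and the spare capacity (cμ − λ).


Total capacity cμ = 3·26.21 = 78.63/hr
ρ = λ/(cμ) = 42.98/78.63 = 0.5466
Stable ⇔ ρ < 1: YES
Spare capacity = cμ − λ = 78.63 − 42.98 = 35.65/hr

Final: ρ = 0.5466; stable; margin = 35.65/hr


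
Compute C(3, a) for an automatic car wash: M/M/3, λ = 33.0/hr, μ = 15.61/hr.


a = λ/μ = 2.1140; ρ = a/3 = 0.7047
P₀ = 0.093628 (from M/M/c formula)
C(c,a) = [a^c/(c!(1−ρ))]·P₀ = [9.44785/(6·0.2953)]·0.093628
= 5.33192·0.093628 = 0.499220

Final: 0.499220


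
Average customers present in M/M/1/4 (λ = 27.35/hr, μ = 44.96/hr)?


ρ = 27.35/44.96 = 0.6083
L = ρ[1 − (K+1)ρ^K + Kρ^(K+1)] / [(1−ρ)(1−ρ^(K+1))]
Numerator: 0.6083·(1 − 5·0.136938 + 4·0.083302) = 0.394505
Denominator: (0.3917)·(0.916698) = 0.359054
L = 0.394505/0.359054 = 1.0987

Final: 1.0987


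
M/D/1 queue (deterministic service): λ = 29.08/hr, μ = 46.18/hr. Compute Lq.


ρ = 29.08/46.18 = 0.6297
M/D/1: Lq = ρ²/(2(1−ρ)) = 0.3965/(2·0.3703) = 0.53544

Final: 0.53544


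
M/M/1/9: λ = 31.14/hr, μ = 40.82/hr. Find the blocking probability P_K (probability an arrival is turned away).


ρ = λ/μ = 31.14/40.82 = 0.7629
P_K = (1−ρ)ρ^K/(1−ρ^(K+1)) = (0.2371·0.087500)/(1 − 0.066751)
= 0.020750/0.933249 = 0.022234

Final: 0.022234


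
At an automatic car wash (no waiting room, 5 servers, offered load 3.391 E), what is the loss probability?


B(c,a) = (a^c/c!) / Σ_{k=0}^{c} a^k/k!
a^5/5! = 3.736437
Σ terms (k=0..5): 1.00000 + 3.39100 + 5.74944 + 6.49878 + 5.50934 + 3.73644 = 25.885006
B = 3.736437/25.885006 = 0.144348

Final: 0.144348


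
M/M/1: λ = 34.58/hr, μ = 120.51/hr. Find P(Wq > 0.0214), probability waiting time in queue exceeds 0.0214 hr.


ρ = 34.58/120.51 = 0.2869
P(Wq > t) = ρ·e^{−(μ−λ)t} = 0.2869·e^{−1.8389}
= 0.2869·0.158992 = 0.045622

Final: 0.045622


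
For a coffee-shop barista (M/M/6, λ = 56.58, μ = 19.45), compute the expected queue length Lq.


a = λ/μ = 2.9090; ρ = a/6 = 0.4848
P₀ = 0.053774
Lq = P₀·a^c·ρ / (c!·(1−ρ)²) = 0.053774·605.98242·0.4848/(720·0.26540)
= 0.08268

Final: 0.08268


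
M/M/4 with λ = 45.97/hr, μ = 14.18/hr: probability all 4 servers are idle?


a = λ/μ = 45.97/14.18 = 3.2419; ρ = a/c = 0.8105
Σ_{k=0}^{3} a^k/k! (terms k=0..3) = 1.00000 + 3.24189 + 5.25493 + 5.67863 = 15.17545
Tail: a^4/(4!(1−ρ)) = 110.45696/(24·0.1895) = 24.28341
P₀ = 1/(15.17545 + 24.28341) = 1/39.45885 = 0.025343

Final: 0.025343


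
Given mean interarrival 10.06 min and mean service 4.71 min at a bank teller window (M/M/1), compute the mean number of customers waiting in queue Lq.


λ = 60/10.06 = 5.9642 /hr
μ = 60/4.71 = 12.7389 /hr
ρ = λ/μ = 5.9642/12.7389 = 0.4682
Lq = ρ²/(1−ρ) = 0.2192/0.5318 = 0.4122

Final: 0.4122


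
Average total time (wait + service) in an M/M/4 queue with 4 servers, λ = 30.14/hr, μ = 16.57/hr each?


a = 1.8189; ρ = 0.4547; P₀ = 0.158409
Lq = P₀·a^c·ρ/(c!(1−ρ)²) = 0.11051
Wq = Lq/λ = 0.11051/30.14 = 0.003667 hr
W = Wq + 1/μ = 0.003667 + 0.06035 = 0.06402 hr

Final: 0.06402 hr


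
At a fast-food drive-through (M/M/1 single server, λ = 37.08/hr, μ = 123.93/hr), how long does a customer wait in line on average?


ρ = 37.08/123.93 = 0.2992
Wq = ρ/(μ−λ) = 0.2992/(123.93 − 37.08) = 0.2992/86.85 = 0.003445 hr

Final: 0.003445 hr


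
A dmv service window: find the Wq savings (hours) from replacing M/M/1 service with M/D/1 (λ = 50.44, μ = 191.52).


ρ = 50.44/191.52 = 0.2634
Wq(M/M/1) = ρ/(μ−λ) = 0.2634/141.08 = 0.001867 hr
Wq(M/D/1) = ρ/(2(μ−λ)) = 0.0009334 hr
Savings = 0.001867 − 0.0009334 = 0.0009334 hr

Final: 0.0009334 hr


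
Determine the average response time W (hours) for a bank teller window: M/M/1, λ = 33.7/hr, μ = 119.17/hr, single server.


W = 1/(μ−λ) = 1/(119.17 − 33.7) = 1/85.47 = 0.01170 hr

Final: 0.01170 hr


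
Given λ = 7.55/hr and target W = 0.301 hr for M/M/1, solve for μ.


W = 1/(μ−λ) ⇒ μ − λ = 1/W = 1/0.301 = 3.3223
μ = λ + 1/W = 7.55 + 3.3223 = 10.8723 per hr

Final: 10.8723 /hr


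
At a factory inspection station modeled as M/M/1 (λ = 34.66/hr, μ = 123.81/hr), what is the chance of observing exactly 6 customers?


ρ = 34.66/123.81 = 0.2799
P_n = (1−ρ)·ρ^n = (1 − 0.2799)·0.2799^6 = 0.7201·0.0004813 = 0.0003466

Final: 0.0003466


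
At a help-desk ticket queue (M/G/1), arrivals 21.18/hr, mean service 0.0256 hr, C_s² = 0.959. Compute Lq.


ρ = λ·E[S] = 21.18·0.0256 = 0.5422
Lq = ρ²(1+C_s²)/(2(1−ρ)) = 0.2940·(1+0.959)/(2·0.4578)
= 0.2940·1.9590/0.9156 = 0.62903

Final: 0.62903


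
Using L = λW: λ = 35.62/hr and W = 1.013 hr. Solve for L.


L = λW = 35.62·1.013 = 36.0831

Final: 36.0831


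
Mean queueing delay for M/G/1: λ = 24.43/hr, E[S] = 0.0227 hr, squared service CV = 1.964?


ρ = λ·E[S] = 24.43·0.0227 = 0.5546
E[S²] = E[S]²(1+C_s²) = 0.0227²·(1+1.964) = 0.001527
Wq = λ·E[S²]/(2(1−ρ)) = 24.43·0.001527/(2·0.4454) = 0.04188 hr

Final: 0.04188 hr


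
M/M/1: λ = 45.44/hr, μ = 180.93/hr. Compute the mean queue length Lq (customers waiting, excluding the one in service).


ρ = 45.44/180.93 = 0.2511
Lq = ρ²/(1−ρ) = 0.06307/0.7489 = 0.08423

Final: 0.08423


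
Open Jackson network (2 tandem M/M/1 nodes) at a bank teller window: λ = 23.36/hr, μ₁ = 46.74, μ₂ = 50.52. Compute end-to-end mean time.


Each node sees arrival rate λ = 23.36/hr (tandem ⇒ throughput preserved).
W₁ = 1/(μ₁−λ) = 1/(46.74−23.36) = 0.04277 hr
W₂ = 1/(μ₂−λ) = 1/(50.52−23.36) = 0.03682 hr
W_total = W₁ + W₂ = 0.04277 + 0.03682 = 0.07959 hr

Final: 0.07959 hr


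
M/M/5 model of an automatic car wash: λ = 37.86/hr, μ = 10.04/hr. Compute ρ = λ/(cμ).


ρ = λ/(cμ) = 37.86/(5·10.04) = 37.86/50.20 = 0.7542

Final: 0.7542


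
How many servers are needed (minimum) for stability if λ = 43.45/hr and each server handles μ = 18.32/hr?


Stability requires cμ > λ ⇔ c > λ/μ.
λ/μ = 43.45/18.32 = 2.3717
Minimum integer c = ⌊2.3717⌋ + 1 = 3
Check: 3·18.32 = 54.96 > 43.45, while 2·18.32 = 36.64 ≤ 43.45

Final: 3 servers


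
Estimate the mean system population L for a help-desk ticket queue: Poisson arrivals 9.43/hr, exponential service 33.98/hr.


ρ = λ/μ = 9.43/33.98 = 0.2775
L = ρ/(1−ρ) = 0.2775/(1 − 0.2775) = 0.2775/0.7225 = 0.3841

Final: 0.3841


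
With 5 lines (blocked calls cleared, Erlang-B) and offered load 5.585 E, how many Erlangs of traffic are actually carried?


B(5,5.585) = 0.330439 (Erlang-B)
Carried load = a(1 − B) = 5.585·(1 − 0.330439) = 5.585·0.669561 = 3.7395 E

Final: 3.7395 Erlangs


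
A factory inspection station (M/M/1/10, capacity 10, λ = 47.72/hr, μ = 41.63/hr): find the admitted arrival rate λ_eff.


ρ = 1.1463; P_K = (1−ρ)ρ^10/(1−ρ^11) = 0.164188
λ_eff = λ(1 − P_K) = 47.72·(1 − 0.164188) = 47.72·0.835812 = 39.8850 /hr

Final: 39.8850 /hr


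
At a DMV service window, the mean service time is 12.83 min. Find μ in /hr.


μ = 1/(service time) in consistent units.
1 hour = 60 min, so μ = 60/12.83 = 4.6765 per hour

Final: 4.6765 /hr


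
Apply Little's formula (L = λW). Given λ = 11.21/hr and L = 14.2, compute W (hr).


W = L/λ = 14.2/11.21 = 1.2667 hr

Final: 1.2667 hr


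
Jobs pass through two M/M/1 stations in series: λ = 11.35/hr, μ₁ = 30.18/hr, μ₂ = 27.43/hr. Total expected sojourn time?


Each node sees arrival rate λ = 11.35/hr (tandem ⇒ throughput preserved).
W₁ = 1/(μ₁−λ) = 1/(30.18−11.35) = 0.05311 hr
W₂ = 1/(μ₂−λ) = 1/(27.43−11.35) = 0.06219 hr
W_total = W₁ + W₂ = 0.05311 + 0.06219 = 0.11530 hr

Final: 0.11530 hr


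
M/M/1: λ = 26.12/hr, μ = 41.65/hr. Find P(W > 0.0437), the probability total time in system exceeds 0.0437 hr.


W ~ Exponential(μ−λ) for M/M/1.
μ − λ = 41.65 − 26.12 = 15.5300
P(W > t) = e^{−(μ−λ)t} = e^{−0.6787} = 0.507296

Final: 0.507296


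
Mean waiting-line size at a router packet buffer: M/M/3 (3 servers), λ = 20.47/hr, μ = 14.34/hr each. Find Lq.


a = λ/μ = 1.4275; ρ = a/3 = 0.4758
P₀ = 0.228771
Lq = P₀·a^c·ρ / (c!·(1−ρ)²) = 0.228771·2.90875·0.4758/(6·0.27476)
= 0.19207

Final: 0.19207


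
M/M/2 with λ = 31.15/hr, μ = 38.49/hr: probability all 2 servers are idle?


a = λ/μ = 31.15/38.49 = 0.8093; ρ = a/c = 0.4047
Σ_{k=0}^{1} a^k/k! (terms k=0..1) = 1.00000 + 0.80930 = 1.80930
Tail: a^2/(2!(1−ρ)) = 0.65497/(2·0.5953) = 0.55007
P₀ = 1/(1.80930 + 0.55007) = 1/2.35937 = 0.423842

Final: 0.423842


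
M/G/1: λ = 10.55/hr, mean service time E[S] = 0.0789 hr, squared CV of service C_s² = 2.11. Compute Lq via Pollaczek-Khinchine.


ρ = λ·E[S] = 10.55·0.0789 = 0.8324
Lq = ρ²(1+C_s²)/(2(1−ρ)) = 0.6929·(1+2.11)/(2·0.1676)
= 0.6929·3.1100/0.3352 = 6.42839

Final: 6.42839


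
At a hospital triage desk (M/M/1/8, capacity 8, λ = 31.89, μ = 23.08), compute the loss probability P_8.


ρ = λ/μ = 31.89/23.08 = 1.3817
P_K = (1−ρ)ρ^K/(1−ρ^(K+1)) = (-0.3817·13.284638)/(1 − 18.355594)
= -5.070956/-17.355594 = 0.292180

Final: 0.292180


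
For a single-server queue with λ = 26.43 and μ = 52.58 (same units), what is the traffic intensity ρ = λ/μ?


ρ = λ/μ = 26.43/52.58 = 0.5027

Final: 0.5027


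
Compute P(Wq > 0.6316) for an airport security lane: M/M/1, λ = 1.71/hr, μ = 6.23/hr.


ρ = 1.71/6.23 = 0.2745
P(Wq > t) = ρ·e^{−(μ−λ)t} = 0.2745·e^{−2.8548}
= 0.2745·0.057565 = 0.015800

Final: 0.015800


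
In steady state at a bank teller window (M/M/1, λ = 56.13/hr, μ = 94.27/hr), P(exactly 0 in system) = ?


ρ = 56.13/94.27 = 0.5954
P_n = (1−ρ)·ρ^n = (1 − 0.5954)·0.5954^0 = 0.4046·1.000000 = 0.404583

Final: 0.404583


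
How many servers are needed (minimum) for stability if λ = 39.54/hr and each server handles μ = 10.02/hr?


Stability requires cμ > λ ⇔ c > λ/μ.
λ/μ = 39.54/10.02 = 3.9461
Minimum integer c = ⌊3.9461⌋ + 1 = 4
Check: 4·10.02 = 40.08 > 39.54, while 3·10.02 = 30.06 ≤ 39.54

Final: 4 servers


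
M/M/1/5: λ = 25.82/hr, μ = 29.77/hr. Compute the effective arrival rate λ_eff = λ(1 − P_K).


ρ = 0.8673; P_K = (1−ρ)ρ^5/(1−ρ^6) = 0.113380
λ_eff = λ(1 − P_K) = 25.82·(1 − 0.113380) = 25.82·0.886620 = 22.8925 /hr

Final: 22.8925 /hr


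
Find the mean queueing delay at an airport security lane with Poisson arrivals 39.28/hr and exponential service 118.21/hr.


ρ = 39.28/118.21 = 0.3323
Wq = ρ/(μ−λ) = 0.3323/(118.21 − 39.28) = 0.3323/78.93 = 0.004210 hr

Final: 0.004210 hr


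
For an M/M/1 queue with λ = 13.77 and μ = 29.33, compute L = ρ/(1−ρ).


ρ = λ/μ = 13.77/29.33 = 0.4695
L = ρ/(1−ρ) = 0.4695/(1 − 0.4695) = 0.4695/0.5305 = 0.8850

Final: 0.8850


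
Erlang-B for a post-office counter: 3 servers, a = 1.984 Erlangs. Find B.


B(c,a) = (a^c/c!) / Σ_{k=0}^{c} a^k/k!
a^3/3! = 1.301589
Σ terms (k=0..3): 1.00000 + 1.98400 + 1.96813 + 1.30159 = 6.253717
B = 1.301589/6.253717 = 0.208130

Final: 0.208130


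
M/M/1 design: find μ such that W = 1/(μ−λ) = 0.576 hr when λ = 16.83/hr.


W = 1/(μ−λ) ⇒ μ − λ = 1/W = 1/0.576 = 1.7361
μ = λ + 1/W = 16.83 + 1.7361 = 18.5661 per hr

Final: 18.5661 /hr


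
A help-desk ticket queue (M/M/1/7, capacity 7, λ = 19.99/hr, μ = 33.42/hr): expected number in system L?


ρ = 19.99/33.42 = 0.5981
L = ρ[1 − (K+1)ρ^K + Kρ^(K+1)] / [(1−ρ)(1−ρ^(K+1))]
Numerator: 0.5981·(1 − 8·0.027393 + 7·0.016385) = 0.535668
Denominator: (0.4019)·(0.983615) = 0.395271
L = 0.535668/0.395271 = 1.3552

Final: 1.3552


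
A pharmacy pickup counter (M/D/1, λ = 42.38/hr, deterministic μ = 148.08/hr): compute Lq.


ρ = 42.38/148.08 = 0.2862
M/D/1: Lq = ρ²/(2(1−ρ)) = 0.08191/(2·0.7138) = 0.05737

Final: 0.05737


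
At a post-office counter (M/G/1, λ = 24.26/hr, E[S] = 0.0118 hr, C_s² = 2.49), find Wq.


ρ = λ·E[S] = 24.26·0.0118 = 0.2863
E[S²] = E[S]²(1+C_s²) = 0.0118²·(1+2.49) = 0.0004859
Wq = λ·E[S²]/(2(1−ρ)) = 24.26·0.0004859/(2·0.7137) = 0.008259 hr

Final: 0.008259 hr


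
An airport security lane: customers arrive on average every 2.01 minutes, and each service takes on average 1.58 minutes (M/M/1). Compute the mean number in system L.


λ = 60/2.01 = 29.8507 /hr
μ = 60/1.58 = 37.9747 /hr
ρ = λ/μ = 29.8507/37.9747 = 0.7861
L = ρ/(1−ρ) = 0.7861/0.2139 = 3.6744

Final: 3.6744


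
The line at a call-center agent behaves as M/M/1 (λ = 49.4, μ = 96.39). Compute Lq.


ρ = 49.4/96.39 = 0.5125
Lq = ρ²/(1−ρ) = 0.2627/0.4875 = 0.5388

Final: 0.5388


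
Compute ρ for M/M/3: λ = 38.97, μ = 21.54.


ρ = λ/(cμ) = 38.97/(3·21.54) = 38.97/64.62 = 0.6031

Final: 0.6031


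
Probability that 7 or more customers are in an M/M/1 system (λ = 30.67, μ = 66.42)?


ρ = 30.67/66.42 = 0.4618
P(N ≥ n) = ρ^n = 0.4618^7 = 0.004476

Final: 0.004476


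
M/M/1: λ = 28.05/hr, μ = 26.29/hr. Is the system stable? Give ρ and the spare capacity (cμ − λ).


Total capacity cμ = 1·26.29 = 26.29/hr
ρ = λ/(cμ) = 28.05/26.29 = 1.0669
Stable ⇔ ρ < 1: NO
Spare capacity = cμ − λ = 26.29 − 28.05 = -1.76/hr

Final: ρ = 1.0669; unstable; margin = -1.76/hr


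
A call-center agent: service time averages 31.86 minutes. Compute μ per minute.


μ = 1/(service time) in consistent units.
1 minute = 1 min, so μ = 1/31.86 = 0.03139 per minute

Final: 0.03139 /min


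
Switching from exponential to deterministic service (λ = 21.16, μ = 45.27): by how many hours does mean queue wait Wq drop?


ρ = 21.16/45.27 = 0.4674
Wq(M/M/1) = ρ/(μ−λ) = 0.4674/24.11 = 0.01939 hr
Wq(M/D/1) = ρ/(2(μ−λ)) = 0.009693 hr
Savings = 0.01939 − 0.009693 = 0.009693 hr

Final: 0.009693 hr


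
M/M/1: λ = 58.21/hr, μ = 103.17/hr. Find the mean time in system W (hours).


W = 1/(μ−λ) = 1/(103.17 − 58.21) = 1/44.96 = 0.02224 hr

Final: 0.02224 hr


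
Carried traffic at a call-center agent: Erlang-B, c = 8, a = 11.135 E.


B(8,11.135) = 0.388400 (Erlang-B)
Carried load = a(1 − B) = 11.135·(1 − 0.388400) = 11.135·0.611600 = 6.8102 E

Final: 6.8102 Erlangs


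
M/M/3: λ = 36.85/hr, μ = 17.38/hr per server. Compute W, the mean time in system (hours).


a = 2.1203; ρ = 0.7068; P₀ = 0.092720
Lq = P₀·a^c·ρ/(c!(1−ρ)²) = 1.21054
Wq = Lq/λ = 1.21054/36.85 = 0.03285 hr
W = Wq + 1/μ = 0.03285 + 0.05754 = 0.09039 hr

Final: 0.09039 hr


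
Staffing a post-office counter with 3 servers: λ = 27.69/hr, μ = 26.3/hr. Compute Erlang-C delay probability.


a = λ/μ = 1.0529; ρ = a/3 = 0.3510
P₀ = 0.344022 (from M/M/c formula)
C(c,a) = [a^c/(c!(1−ρ))]·P₀ = [1.16708/(6·0.6490)]·0.344022
= 0.29969·0.344022 = 0.103100

Final: 0.103100


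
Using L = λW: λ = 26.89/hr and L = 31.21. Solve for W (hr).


W = L/λ = 31.21/26.89 = 1.1607 hr

Final: 1.1607 hr


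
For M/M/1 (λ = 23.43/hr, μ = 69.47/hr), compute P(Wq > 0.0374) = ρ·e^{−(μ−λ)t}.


ρ = 23.43/69.47 = 0.3373
P(Wq > t) = ρ·e^{−(μ−λ)t} = 0.3373·e^{−1.7219}
= 0.3373·0.178727 = 0.060279

Final: 0.060279


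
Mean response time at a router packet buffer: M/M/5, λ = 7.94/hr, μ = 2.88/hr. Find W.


a = 2.7569; ρ = 0.5514; P₀ = 0.060918
Lq = P₀·a^c·ρ/(c!(1−ρ)²) = 0.22152
Wq = Lq/λ = 0.22152/7.94 = 0.02790 hr
W = Wq + 1/μ = 0.02790 + 0.34722 = 0.37512 hr

Final: 0.37512 hr


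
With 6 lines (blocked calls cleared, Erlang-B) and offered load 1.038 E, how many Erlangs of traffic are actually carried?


B(6,1.038) = 0.0006153 (Erlang-B)
Carried load = a(1 − B) = 1.038·(1 − 0.0006153) = 1.038·0.999385 = 1.0374 E

Final: 1.0374 Erlangs


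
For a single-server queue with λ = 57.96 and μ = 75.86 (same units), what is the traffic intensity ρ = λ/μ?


ρ = λ/μ = 57.96/75.86 = 0.7640

Final: 0.7640


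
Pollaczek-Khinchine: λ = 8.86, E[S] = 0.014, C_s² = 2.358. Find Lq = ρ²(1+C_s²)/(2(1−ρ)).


ρ = λ·E[S] = 8.86·0.014 = 0.1240
Lq = ρ²(1+C_s²)/(2(1−ρ)) = 0.01539·(1+2.358)/(2·0.8760)
= 0.01539·3.3580/1.7519 = 0.02949

Final: 0.02949


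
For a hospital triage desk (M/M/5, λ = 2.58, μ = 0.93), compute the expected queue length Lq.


a = λ/μ = 2.7742; ρ = a/5 = 0.5548
P₀ = 0.059792
Lq = P₀·a^c·ρ / (c!·(1−ρ)²) = 0.059792·164.31749·0.5548/(120·0.19817)
= 0.22923

Final: 0.22923


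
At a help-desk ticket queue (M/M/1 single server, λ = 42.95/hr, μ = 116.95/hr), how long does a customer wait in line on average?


ρ = 42.95/116.95 = 0.3673
Wq = ρ/(μ−λ) = 0.3673/(116.95 − 42.95) = 0.3673/74.00 = 0.004963 hr

Final: 0.004963 hr


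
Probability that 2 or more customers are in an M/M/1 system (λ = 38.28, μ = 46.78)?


ρ = 38.28/46.78 = 0.8183
P(N ≥ n) = ρ^n = 0.8183^2 = 0.669612

Final: 0.669612


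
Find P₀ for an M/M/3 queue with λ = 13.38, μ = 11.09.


a = λ/μ = 13.38/11.09 = 1.2065; ρ = a/c = 0.4022
Σ_{k=0}^{2} a^k/k! (terms k=0..2) = 1.00000 + 1.20649 + 0.72781 = 2.93430
Tail: a^3/(3!(1−ρ)) = 1.75620/(6·0.5978) = 0.48960
P₀ = 1/(2.93430 + 0.48960) = 1/3.42390 = 0.292064

Final: 0.292064


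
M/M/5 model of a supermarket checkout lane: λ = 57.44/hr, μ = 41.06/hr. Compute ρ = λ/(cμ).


ρ = λ/(cμ) = 57.44/(5·41.06) = 57.44/205.30 = 0.2798

Final: 0.2798


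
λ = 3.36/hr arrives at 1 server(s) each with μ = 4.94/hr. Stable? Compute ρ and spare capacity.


Total capacity cμ = 1·4.94 = 4.94/hr
ρ = λ/(cμ) = 3.36/4.94 = 0.6802
Stable ⇔ ρ < 1: YES
Spare capacity = cμ − λ = 4.94 − 3.36 = 1.58/hr

Final: ρ = 0.6802; stable; margin = 1.58/hr


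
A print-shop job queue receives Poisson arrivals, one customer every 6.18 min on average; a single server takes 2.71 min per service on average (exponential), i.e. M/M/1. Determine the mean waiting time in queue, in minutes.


λ = 60/6.18 = 9.7087 /hr
μ = 60/2.71 = 22.1402 /hr
ρ = λ/μ = 9.7087/22.1402 = 0.4385
Wq = ρ/(μ−λ) = 0.4385/(22.1402−9.7087) = 0.03527 hr
In minutes: 0.03527·60 = 2.116 min

Final: 2.116 min


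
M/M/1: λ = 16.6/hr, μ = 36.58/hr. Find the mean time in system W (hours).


W = 1/(μ−λ) = 1/(36.58 − 16.6) = 1/19.98 = 0.05005 hr

Final: 0.05005 hr


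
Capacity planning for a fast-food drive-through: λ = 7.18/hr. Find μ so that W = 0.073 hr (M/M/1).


W = 1/(μ−λ) ⇒ μ − λ = 1/W = 1/0.073 = 13.6986
μ = λ + 1/W = 7.18 + 13.6986 = 20.8786 per hr

Final: 20.8786 /hr


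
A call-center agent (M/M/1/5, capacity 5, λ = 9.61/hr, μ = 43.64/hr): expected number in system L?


ρ = 9.61/43.64 = 0.2202
L = ρ[1 − (K+1)ρ^K + Kρ^(K+1)] / [(1−ρ)(1−ρ^(K+1))]
Numerator: 0.2202·(1 − 6·0.0005178 + 5·0.0001140) = 0.219652
Denominator: (0.7798)·(0.999886) = 0.779700
L = 0.219652/0.779700 = 0.2817

Final: 0.2817
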